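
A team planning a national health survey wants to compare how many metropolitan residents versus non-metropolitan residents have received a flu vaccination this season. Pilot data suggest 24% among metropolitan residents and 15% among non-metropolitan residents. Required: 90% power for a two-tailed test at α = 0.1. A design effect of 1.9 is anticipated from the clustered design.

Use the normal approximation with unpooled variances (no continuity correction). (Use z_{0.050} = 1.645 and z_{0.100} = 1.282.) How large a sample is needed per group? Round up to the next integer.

n = (z_{α/2} + z_β)² · [p₁(1−p₁) + p₂(1−p₂)] / (p₁ − p₂)²
  = (1.645 + 1.282)² · (0.24·0.76 + 0.15·0.85) / (0.09)²
  = (2.927)² · (0.1824 + 0.1275) / 0.0081
  = 8.5673 · 0.3099 / 0.0081
  = 327.78
Design effect: 1.9 × 327.78 = 622.78.
Round up → n = 623 per group.

n = 623 per group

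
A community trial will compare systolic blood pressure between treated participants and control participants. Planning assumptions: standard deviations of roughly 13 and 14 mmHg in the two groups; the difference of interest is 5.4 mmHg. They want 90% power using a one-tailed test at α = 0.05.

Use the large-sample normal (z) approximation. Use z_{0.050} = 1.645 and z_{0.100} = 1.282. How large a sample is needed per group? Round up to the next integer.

n = (z_α + z_β)² · (σ₁² + σ₂²) / δ²
  = (1.645 + 1.282)² · (13² + 14² = 365) / 5.4²
  = 8.5673 · 365 / 29.16
  = 107.24
Round up → n = 108 per group.

n = 108 per group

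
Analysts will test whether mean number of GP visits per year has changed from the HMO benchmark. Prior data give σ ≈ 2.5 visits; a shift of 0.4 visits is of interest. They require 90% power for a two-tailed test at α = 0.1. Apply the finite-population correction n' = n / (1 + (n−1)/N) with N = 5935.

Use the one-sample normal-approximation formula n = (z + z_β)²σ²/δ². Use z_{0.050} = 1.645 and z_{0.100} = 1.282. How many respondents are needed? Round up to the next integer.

n = 317

n = (z_{α/2} + z_β)² · σ² / δ²
  = (1.645 + 1.282)² · 2.5² / 0.4²
  = 8.5673 · 6.25 / 0.16
  = 334.66
Finite-population correction (N = 5935): 334.66 / (1 + (334.66 − 1)/5935) = 316.85.
Round up → n = 317.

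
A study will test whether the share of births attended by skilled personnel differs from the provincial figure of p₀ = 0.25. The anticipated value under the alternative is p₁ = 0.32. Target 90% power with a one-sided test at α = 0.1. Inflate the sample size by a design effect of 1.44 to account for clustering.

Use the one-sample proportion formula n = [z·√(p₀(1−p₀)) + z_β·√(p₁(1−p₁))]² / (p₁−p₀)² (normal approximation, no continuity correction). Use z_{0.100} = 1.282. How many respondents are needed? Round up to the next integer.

n = 391

n = [z_α·√(p₀q₀) + z_β·√(p₁q₁)]² / (p₁ − p₀)²
  = [1.282·√(0.25·0.75) + 1.282·√(0.32·0.68)]² / (0.07)²
  = [1.282·0.4330 + 1.282·0.4665]² / 0.0049
  = [1.1531]² / 0.0049
  = 271.38
Design effect: 1.44 × 271.38 = 390.78.
Round up → n = 391.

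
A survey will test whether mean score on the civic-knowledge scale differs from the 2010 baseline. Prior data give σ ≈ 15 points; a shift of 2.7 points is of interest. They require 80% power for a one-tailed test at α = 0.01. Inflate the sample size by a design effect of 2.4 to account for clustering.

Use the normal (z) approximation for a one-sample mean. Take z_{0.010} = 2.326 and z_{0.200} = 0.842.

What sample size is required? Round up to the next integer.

n = 744

n = (z_α + z_β)² · σ² / δ²
  = (2.326 + 0.842)² · 15² / 2.7²
  = 10.0362 · 225 / 7.29
  = 309.76
Design effect: 2.4 × 309.76 = 743.42.
Round up → n = 744.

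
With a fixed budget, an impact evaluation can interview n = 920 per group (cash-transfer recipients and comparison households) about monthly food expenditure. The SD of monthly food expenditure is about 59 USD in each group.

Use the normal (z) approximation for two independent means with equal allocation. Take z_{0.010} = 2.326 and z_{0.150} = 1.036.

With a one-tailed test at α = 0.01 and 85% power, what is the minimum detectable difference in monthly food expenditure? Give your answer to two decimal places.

δ = (z_α + z_β) · √((σ₁²+σ₂²)/n)
  = (2.326 + 1.036) · √(6962/920)
  = 3.362 · √7.5674
  = 3.362 · 2.7509
  = 9.2485

Minimum detectable difference ≈ 9.25 USD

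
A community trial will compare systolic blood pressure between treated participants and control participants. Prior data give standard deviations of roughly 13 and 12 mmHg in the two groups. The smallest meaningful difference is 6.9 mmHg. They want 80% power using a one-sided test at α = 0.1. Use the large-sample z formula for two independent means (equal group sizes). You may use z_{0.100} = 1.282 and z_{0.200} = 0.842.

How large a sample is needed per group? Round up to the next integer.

n = (z_α + z_β)² · (σ₁² + σ₂²) / δ²
  = (1.282 + 0.842)² · (13² + 12² = 313) / 6.9²
  = 4.5114 · 313 / 47.61
  = 29.66
Round up → n = 30 per group.

n = 30 per group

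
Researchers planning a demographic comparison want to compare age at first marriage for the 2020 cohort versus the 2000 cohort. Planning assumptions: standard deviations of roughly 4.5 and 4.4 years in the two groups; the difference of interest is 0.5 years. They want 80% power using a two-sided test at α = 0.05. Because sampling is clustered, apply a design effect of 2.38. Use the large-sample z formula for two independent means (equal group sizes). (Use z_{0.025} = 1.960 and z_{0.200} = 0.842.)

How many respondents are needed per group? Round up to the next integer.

n = (z_{α/2} + z_β)² · (σ₁² + σ₂²) / δ²
  = (1.960 + 0.842)² · (4.5² + 4.4² = 39.61) / 0.5²
  = 7.8512 · 39.61 / 0.25
  = 1243.94
Design effect: 2.38 × 1243.94 = 2960.59.
Round up → n = 2961 per group.

n = 2961 per group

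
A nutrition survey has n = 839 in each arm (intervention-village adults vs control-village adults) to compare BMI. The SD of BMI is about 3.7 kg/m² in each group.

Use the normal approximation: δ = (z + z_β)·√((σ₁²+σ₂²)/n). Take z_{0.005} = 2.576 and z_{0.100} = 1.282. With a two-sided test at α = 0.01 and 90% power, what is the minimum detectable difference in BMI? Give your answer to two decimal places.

Minimum detectable difference ≈ 0.70 kg/m²

δ = (z_{α/2} + z_β) · √((σ₁²+σ₂²)/n)
  = (2.576 + 1.282) · √(27.38/839)
  = 3.858 · √0.03263
  = 3.858 · 0.1806
  = 0.6969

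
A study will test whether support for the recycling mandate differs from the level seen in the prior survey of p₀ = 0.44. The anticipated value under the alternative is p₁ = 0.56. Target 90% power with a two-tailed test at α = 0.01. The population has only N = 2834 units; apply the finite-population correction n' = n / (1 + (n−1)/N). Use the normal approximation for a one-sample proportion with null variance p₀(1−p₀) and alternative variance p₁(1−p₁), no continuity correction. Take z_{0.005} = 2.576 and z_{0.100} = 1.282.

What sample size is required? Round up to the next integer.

n = [z_{α/2}·√(p₀q₀) + z_β·√(p₁q₁)]² / (p₁ − p₀)²
  = [2.576·√(0.44·0.56) + 1.282·√(0.56·0.44)]² / (0.12)²
  = [2.576·0.4964 + 1.282·0.4964]² / 0.0144
  = [1.9151]² / 0.0144
  = 254.68
Finite-population correction (N = 2834): 254.68 / (1 + (254.68 − 1)/2834) = 233.76.
Round up → n = 234.

n = 234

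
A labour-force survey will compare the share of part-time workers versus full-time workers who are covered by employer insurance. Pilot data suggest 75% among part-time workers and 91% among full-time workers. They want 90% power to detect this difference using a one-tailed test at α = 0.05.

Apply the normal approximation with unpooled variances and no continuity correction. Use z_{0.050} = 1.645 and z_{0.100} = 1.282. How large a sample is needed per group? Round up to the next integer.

n = 91 per group

n = (z_α + z_β)² · [p₁(1−p₁) + p₂(1−p₂)] / (p₁ − p₂)²
  = (1.645 + 1.282)² · (0.75·0.25 + 0.91·0.09) / (-0.16)²
  = (2.927)² · (0.1875 + 0.0819) / 0.0256
  = 8.5673 · 0.2694 / 0.0256
  = 90.16
Round up → n = 91 per group.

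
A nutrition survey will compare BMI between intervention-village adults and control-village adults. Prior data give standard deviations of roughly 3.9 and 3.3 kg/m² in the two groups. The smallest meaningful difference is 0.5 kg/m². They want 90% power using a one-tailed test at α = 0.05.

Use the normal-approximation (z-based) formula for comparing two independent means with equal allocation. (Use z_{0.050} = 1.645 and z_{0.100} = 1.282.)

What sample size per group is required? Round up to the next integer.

n = 895 per group

n = (z_α + z_β)² · (σ₁² + σ₂²) / δ²
  = (1.645 + 1.282)² · (3.9² + 3.3² = 26.1) / 0.5²
  = 8.5673 · 26.1 / 0.25
  = 894.43
Round up → n = 895 per group.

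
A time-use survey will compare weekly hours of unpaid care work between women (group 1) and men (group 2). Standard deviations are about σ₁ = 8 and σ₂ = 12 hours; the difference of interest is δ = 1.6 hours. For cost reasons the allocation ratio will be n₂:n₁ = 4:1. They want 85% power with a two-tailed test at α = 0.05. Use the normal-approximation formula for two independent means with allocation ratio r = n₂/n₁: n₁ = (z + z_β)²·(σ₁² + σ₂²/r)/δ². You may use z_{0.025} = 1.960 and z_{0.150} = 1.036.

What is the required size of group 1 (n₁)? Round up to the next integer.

n₁ = 351

n₁ = (z_{α/2} + z_β)² · (σ₁² + σ₂²/r) / δ²
   = (1.960 + 1.036)² · (8² + 12²/4) / 1.6²
   = 8.9760 · (64 + 36) / 2.56
   = 8.9760 · 100 / 2.56
   = 350.63
Round up → n₁ = 351; n₂ = r·n₁ = 4 × 351 = 1404.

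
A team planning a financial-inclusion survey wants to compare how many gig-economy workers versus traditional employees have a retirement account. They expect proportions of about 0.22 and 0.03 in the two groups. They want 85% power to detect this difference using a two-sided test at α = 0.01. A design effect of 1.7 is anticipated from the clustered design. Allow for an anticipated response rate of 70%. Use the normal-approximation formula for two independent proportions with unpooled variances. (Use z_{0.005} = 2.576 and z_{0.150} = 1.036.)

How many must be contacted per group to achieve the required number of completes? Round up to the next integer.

n = (z_{α/2} + z_β)² · [p₁(1−p₁) + p₂(1−p₂)] / (p₁ − p₂)²
  = (2.576 + 1.036)² · (0.22·0.78 + 0.03·0.97) / (0.19)²
  = (3.612)² · (0.1716 + 0.0291) / 0.0361
  = 13.0465 · 0.2007 / 0.0361
  = 72.53
Design effect: 1.7 × 72.53 = 123.31.
Adjust for 70% response: 123.31 / 0.70 = 176.15.
Round up → n = 177 per group.

n = 177 per group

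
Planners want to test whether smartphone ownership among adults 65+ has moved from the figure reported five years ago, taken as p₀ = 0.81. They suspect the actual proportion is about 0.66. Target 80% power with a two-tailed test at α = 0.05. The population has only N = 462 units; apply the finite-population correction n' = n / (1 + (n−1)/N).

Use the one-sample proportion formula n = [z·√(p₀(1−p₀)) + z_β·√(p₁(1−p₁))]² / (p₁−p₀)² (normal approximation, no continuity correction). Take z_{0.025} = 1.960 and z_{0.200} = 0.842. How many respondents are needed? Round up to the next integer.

n = 54

n = [z_{α/2}·√(p₀q₀) + z_β·√(p₁q₁)]² / (p₁ − p₀)²
  = [1.960·√(0.81·0.19) + 0.842·√(0.66·0.34)]² / (-0.15)²
  = [1.960·0.3923 + 0.842·0.4737]² / 0.0225
  = [1.1678]² / 0.0225
  = 60.61
Finite-population correction (N = 462): 60.61 / (1 + (60.61 − 1)/462) = 53.68.
Round up → n = 54.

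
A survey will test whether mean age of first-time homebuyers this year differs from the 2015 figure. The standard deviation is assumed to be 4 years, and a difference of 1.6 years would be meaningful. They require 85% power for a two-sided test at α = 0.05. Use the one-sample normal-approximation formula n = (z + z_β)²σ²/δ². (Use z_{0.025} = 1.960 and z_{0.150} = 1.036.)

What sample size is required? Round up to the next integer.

n = 57

n = (z_{α/2} + z_β)² · σ² / δ²
  = (1.960 + 1.036)² · 4² / 1.6²
  = 8.9760 · 16 / 2.56
  = 56.10
Round up → n = 57.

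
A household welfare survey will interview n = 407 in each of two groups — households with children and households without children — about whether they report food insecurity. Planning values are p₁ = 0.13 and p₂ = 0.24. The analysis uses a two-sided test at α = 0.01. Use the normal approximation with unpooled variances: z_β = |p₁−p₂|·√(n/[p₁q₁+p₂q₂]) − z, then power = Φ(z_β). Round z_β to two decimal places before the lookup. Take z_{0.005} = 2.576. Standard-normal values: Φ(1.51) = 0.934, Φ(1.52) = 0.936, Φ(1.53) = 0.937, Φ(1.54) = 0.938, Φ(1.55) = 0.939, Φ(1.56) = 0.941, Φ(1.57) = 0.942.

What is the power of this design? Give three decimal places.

z_β = |p₁−p₂|·√(n/[p₁q₁+p₂q₂]) − z_{α/2}
    = 0.11 · √(407/0.2955) − 2.576
    = 0.11 · 37.1124 − 2.576
    = 4.0824 − 2.576 = 1.5064 → 1.51
Power = Φ(1.51) = 0.934.

Power ≈ 0.934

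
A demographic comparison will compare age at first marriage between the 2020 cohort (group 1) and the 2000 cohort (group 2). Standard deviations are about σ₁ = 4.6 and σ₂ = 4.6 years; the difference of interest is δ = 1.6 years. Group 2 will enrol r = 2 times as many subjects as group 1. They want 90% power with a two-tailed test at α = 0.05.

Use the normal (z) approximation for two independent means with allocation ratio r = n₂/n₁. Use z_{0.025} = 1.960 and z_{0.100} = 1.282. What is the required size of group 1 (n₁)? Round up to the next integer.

n₁ = 131

n₁ = (z_{α/2} + z_β)² · (σ₁² + σ₂²/r) / δ²
   = (1.960 + 1.282)² · (4.6² + 4.6²/2) / 1.6²
   = 10.5106 · (21.16 + 10.58) / 2.56
   = 10.5106 · 31.74 / 2.56
   = 130.31
Round up → n₁ = 131; n₂ = r·n₁ = 2 × 131 = 262.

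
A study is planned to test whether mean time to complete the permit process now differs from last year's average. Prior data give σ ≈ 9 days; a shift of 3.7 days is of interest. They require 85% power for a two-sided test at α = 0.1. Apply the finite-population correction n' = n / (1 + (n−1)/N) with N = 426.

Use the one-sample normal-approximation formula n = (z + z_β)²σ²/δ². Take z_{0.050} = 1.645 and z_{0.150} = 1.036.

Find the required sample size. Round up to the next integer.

n = 39

n = (z_{α/2} + z_β)² · σ² / δ²
  = (1.645 + 1.036)² · 9² / 3.7²
  = 7.1878 · 81 / 13.69
  = 42.53
Finite-population correction (N = 426): 42.53 / (1 + (42.53 − 1)/426) = 38.75.
Round up → n = 39.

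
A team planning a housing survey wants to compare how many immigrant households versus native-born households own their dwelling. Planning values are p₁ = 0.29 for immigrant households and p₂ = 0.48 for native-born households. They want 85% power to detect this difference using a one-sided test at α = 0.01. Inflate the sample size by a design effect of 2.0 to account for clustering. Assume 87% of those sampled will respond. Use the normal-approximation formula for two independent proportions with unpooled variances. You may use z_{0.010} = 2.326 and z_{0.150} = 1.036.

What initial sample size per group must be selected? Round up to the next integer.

n = (z_α + z_β)² · [p₁(1−p₁) + p₂(1−p₂)] / (p₁ − p₂)²
  = (2.326 + 1.036)² · (0.29·0.71 + 0.48·0.52) / (-0.19)²
  = (3.362)² · (0.2059 + 0.2496) / 0.0361
  = 11.3030 · 0.4555 / 0.0361
  = 142.62
Design effect: 2.0 × 142.62 = 285.24.
Adjust for 87% response: 285.24 / 0.87 = 327.86.
Round up → n = 328 per group.

n = 328 per group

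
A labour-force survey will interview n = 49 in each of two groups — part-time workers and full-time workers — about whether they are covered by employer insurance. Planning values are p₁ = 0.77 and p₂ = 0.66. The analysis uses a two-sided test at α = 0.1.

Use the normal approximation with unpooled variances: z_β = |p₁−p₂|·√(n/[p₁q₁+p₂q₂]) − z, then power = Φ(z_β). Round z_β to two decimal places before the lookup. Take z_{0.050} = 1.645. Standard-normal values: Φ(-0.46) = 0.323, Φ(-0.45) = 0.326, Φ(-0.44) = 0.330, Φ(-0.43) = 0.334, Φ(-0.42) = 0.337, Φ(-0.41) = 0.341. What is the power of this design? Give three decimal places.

z_β = |p₁−p₂|·√(n/[p₁q₁+p₂q₂]) − z_{α/2}
    = 0.11 · √(49/0.4015) − 1.645
    = 0.11 · 11.0473 − 1.645
    = 1.2152 − 1.645 = -0.4298 → -0.43
Power = Φ(-0.43) = 0.334.

Power ≈ 0.334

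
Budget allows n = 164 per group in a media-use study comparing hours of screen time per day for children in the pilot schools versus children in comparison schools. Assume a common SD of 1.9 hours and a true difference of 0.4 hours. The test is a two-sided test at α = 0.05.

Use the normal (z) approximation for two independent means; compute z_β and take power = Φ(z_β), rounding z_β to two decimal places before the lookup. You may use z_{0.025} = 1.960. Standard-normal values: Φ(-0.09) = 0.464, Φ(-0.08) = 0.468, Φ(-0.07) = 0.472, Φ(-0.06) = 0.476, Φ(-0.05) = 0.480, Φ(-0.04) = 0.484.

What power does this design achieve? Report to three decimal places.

Power ≈ 0.480

z_β = δ·√(n/(σ₁²+σ₂²)) − z_{α/2}
    = 0.4 · √(164/7.22) − 1.960
    = 0.4 · 4.76599 − 1.960
    = 1.9064 − 1.960 = -0.0536 → -0.05
Power = Φ(-0.05) = 0.480.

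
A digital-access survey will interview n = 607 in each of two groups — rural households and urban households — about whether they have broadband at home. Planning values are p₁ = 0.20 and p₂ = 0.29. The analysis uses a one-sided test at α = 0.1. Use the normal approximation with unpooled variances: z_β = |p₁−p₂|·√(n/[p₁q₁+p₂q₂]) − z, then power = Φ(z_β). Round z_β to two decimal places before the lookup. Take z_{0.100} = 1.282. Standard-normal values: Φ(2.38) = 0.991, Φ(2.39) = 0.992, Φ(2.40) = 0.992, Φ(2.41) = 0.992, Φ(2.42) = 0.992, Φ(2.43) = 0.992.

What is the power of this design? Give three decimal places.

Power ≈ 0.991

z_β = |p₁−p₂|·√(n/[p₁q₁+p₂q₂]) − z_α
    = 0.09 · √(607/0.3659) − 1.282
    = 0.09 · 40.7299 − 1.282
    = 3.6657 − 1.282 = 2.3837 → 2.38
Power = Φ(2.38) = 0.991.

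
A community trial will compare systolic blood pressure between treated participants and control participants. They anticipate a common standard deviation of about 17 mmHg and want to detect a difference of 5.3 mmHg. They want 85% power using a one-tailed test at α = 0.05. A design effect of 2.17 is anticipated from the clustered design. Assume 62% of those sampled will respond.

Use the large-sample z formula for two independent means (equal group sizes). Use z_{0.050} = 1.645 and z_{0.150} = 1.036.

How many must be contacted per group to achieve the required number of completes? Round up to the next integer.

n = (z_α + z_β)² · (σ₁² + σ₂²) / δ²
  = (1.645 + 1.036)² · (2·17² = 578) / 5.3²
  = 7.1878 · 578 / 28.09
  = 147.90
Design effect: 2.17 × 147.90 = 320.94.
Adjust for 62% response: 320.94 / 0.62 = 517.65.
Round up → n = 518 per group.

n = 518 per group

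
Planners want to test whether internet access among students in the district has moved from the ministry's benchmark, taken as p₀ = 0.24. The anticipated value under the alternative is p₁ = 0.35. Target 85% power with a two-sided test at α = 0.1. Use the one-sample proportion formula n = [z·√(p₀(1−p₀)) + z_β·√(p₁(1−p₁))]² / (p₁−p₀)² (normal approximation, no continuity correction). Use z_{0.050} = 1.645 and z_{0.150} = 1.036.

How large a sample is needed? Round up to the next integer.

n = 119

n = [z_{α/2}·√(p₀q₀) + z_β·√(p₁q₁)]² / (p₁ − p₀)²
  = [1.645·√(0.24·0.76) + 1.036·√(0.35·0.65)]² / (0.11)²
  = [1.645·0.4271 + 1.036·0.4770]² / 0.0121
  = [1.1967]² / 0.0121
  = 118.35
Round up → n = 119.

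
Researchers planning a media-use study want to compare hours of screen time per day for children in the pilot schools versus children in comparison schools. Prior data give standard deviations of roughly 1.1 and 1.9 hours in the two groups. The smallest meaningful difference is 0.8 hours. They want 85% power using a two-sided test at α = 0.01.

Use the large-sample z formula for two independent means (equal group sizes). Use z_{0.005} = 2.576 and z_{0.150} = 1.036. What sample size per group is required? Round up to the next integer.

n = (z_{α/2} + z_β)² · (σ₁² + σ₂²) / δ²
  = (2.576 + 1.036)² · (1.1² + 1.9² = 4.82) / 0.8²
  = 13.0465 · 4.82 / 0.64
  = 98.26
Round up → n = 99 per group.

n = 99 per group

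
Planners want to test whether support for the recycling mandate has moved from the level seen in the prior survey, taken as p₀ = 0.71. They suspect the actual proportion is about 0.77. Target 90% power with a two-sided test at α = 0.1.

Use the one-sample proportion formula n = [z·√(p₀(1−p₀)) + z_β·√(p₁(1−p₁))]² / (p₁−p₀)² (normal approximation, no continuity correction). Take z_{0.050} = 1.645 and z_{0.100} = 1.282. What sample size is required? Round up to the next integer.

n = 460

n = [z_{α/2}·√(p₀q₀) + z_β·√(p₁q₁)]² / (p₁ − p₀)²
  = [1.645·√(0.71·0.29) + 1.282·√(0.77·0.23)]² / (0.06)²
  = [1.645·0.4538 + 1.282·0.4208]² / 0.0036
  = [1.2859]² / 0.0036
  = 459.35
Round up → n = 460.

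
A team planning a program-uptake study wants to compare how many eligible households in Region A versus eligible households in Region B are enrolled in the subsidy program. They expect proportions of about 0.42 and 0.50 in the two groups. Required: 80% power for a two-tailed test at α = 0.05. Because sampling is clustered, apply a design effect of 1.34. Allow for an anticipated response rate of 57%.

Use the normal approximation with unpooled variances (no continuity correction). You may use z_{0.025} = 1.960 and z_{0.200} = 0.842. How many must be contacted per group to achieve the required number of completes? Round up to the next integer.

n = (z_{α/2} + z_β)² · [p₁(1−p₁) + p₂(1−p₂)] / (p₁ − p₂)²
  = (1.960 + 0.842)² · (0.42·0.58 + 0.50·0.50) / (-0.08)²
  = (2.802)² · (0.2436 + 0.2500) / 0.0064
  = 7.8512 · 0.4936 / 0.0064
  = 605.52
Design effect: 1.34 × 605.52 = 811.40.
Adjust for 57% response: 811.40 / 0.57 = 1423.51.
Round up → n = 1424 per group.

n = 1424 per group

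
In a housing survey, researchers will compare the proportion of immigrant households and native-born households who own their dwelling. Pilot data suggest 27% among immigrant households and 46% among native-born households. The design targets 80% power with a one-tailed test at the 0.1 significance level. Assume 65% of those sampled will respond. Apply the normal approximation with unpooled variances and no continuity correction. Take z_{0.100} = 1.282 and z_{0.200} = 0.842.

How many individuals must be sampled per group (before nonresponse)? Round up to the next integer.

n = (z_α + z_β)² · [p₁(1−p₁) + p₂(1−p₂)] / (p₁ − p₂)²
  = (1.282 + 0.842)² · (0.27·0.73 + 0.46·0.54) / (-0.19)²
  = (2.124)² · (0.1971 + 0.2484) / 0.0361
  = 4.5114 · 0.4455 / 0.0361
  = 55.67
Adjust for 65% response: 55.67 / 0.65 = 85.65.
Round up → n = 86 per group.

n = 86 per group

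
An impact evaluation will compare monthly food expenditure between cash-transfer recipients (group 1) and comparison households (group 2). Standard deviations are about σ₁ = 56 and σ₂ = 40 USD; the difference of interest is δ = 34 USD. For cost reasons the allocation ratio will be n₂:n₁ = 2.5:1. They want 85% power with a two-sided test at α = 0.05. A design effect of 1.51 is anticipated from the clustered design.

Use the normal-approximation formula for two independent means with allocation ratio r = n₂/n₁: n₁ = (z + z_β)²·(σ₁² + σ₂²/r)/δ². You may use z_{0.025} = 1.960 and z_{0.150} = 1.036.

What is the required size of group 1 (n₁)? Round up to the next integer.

n₁ = (z_{α/2} + z_β)² · (σ₁² + σ₂²/r) / δ²
   = (1.960 + 1.036)² · (56² + 40²/2.5) / 34²
   = 8.9760 · (3136 + 640) / 1156
   = 8.9760 · 3776 / 1156
   = 29.32
Design effect: 1.51 × 29.32 = 44.27.
Round up → n₁ = 45; n₂ = r·n₁ = 2.5 × 45 = 113.

n₁ = 45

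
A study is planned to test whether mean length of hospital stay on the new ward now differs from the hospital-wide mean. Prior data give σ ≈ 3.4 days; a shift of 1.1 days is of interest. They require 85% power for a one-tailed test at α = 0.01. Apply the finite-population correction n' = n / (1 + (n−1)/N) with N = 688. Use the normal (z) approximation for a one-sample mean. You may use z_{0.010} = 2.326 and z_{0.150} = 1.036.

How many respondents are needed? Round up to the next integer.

n = 94

n = (z_α + z_β)² · σ² / δ²
  = (2.326 + 1.036)² · 3.4² / 1.1²
  = 11.3030 · 11.56 / 1.21
  = 107.99
Finite-population correction (N = 688): 107.99 / (1 + (107.99 − 1)/688) = 93.45.
Round up → n = 94.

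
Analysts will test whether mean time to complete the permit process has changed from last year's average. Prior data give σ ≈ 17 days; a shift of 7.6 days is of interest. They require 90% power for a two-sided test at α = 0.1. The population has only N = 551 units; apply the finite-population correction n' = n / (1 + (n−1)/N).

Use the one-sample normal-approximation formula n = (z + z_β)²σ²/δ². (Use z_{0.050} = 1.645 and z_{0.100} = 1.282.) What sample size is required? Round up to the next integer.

n = (z_{α/2} + z_β)² · σ² / δ²
  = (1.645 + 1.282)² · 17² / 7.6²
  = 8.5673 · 289 / 57.76
  = 42.87
Finite-population correction (N = 551): 42.87 / (1 + (42.87 − 1)/551) = 39.84.
Round up → n = 40.

n = 40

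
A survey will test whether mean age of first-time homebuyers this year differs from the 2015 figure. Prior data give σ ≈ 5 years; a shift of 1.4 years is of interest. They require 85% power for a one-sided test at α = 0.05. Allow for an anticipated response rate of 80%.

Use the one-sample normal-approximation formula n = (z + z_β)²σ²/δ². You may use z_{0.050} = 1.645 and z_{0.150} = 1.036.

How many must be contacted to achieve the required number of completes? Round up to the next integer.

n = (z_α + z_β)² · σ² / δ²
  = (1.645 + 1.036)² · 5² / 1.4²
  = 7.1878 · 25 / 1.96
  = 91.68
Adjust for 80% response: 91.68 / 0.80 = 114.60.
Round up → n = 115.

n = 115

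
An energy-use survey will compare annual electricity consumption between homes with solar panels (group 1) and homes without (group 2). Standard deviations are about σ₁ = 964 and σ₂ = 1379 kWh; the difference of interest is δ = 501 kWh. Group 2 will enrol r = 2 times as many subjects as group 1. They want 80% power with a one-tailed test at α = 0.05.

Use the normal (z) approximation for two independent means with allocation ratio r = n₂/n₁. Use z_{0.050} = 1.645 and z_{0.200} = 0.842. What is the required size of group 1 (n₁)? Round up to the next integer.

n₁ = (z_α + z_β)² · (σ₁² + σ₂²/r) / δ²
   = (1.645 + 0.842)² · (964² + 1379²/2) / 501²
   = 6.1852 · (929296 + 950820.5) / 251001
   = 6.1852 · 1880116.5 / 251001
   = 46.33
Round up → n₁ = 47; n₂ = r·n₁ = 2 × 47 = 94.

n₁ = 47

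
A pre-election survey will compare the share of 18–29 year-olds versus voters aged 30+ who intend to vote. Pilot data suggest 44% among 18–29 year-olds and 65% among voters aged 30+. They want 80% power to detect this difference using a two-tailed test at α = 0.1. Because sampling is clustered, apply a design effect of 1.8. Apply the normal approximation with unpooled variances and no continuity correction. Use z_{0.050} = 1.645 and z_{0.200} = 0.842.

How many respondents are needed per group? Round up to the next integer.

n = (z_{α/2} + z_β)² · [p₁(1−p₁) + p₂(1−p₂)] / (p₁ − p₂)²
  = (1.645 + 0.842)² · (0.44·0.56 + 0.65·0.35) / (-0.21)²
  = (2.487)² · (0.2464 + 0.2275) / 0.0441
  = 6.1852 · 0.4739 / 0.0441
  = 66.47
Design effect: 1.8 × 66.47 = 119.64.
Round up → n = 120 per group.

n = 120 per group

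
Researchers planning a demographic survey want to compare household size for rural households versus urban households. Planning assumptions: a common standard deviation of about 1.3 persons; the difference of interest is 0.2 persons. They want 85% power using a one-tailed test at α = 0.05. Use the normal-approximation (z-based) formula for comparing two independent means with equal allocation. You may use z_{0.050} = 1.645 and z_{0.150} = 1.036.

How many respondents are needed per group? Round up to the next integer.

n = (z_α + z_β)² · (σ₁² + σ₂²) / δ²
  = (1.645 + 1.036)² · (2·1.3² = 3.38) / 0.2²
  = 7.1878 · 3.38 / 0.04
  = 607.37
Round up → n = 608 per group.

n = 608 per group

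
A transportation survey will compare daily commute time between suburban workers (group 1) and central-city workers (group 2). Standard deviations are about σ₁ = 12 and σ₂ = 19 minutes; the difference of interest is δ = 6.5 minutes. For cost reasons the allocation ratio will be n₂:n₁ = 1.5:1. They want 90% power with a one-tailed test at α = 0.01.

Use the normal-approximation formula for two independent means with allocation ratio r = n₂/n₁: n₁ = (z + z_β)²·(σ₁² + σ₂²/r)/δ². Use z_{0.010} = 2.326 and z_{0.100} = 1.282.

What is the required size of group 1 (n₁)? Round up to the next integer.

n₁ = (z_α + z_β)² · (σ₁² + σ₂²/r) / δ²
   = (2.326 + 1.282)² · (12² + 19²/1.5) / 6.5²
   = 13.0177 · (144 + 240.6667) / 42.25
   = 13.0177 · 384.6667 / 42.25
   = 118.52
Round up → n₁ = 119; n₂ = r·n₁ = 1.5 × 119 = 179.

n₁ = 119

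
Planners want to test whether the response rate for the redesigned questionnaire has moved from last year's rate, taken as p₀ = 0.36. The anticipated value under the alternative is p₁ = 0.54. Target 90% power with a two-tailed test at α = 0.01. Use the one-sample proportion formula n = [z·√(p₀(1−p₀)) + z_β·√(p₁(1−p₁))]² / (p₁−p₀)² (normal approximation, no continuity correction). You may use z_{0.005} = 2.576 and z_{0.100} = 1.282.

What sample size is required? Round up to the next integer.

n = 109

n = [z_{α/2}·√(p₀q₀) + z_β·√(p₁q₁)]² / (p₁ − p₀)²
  = [2.576·√(0.36·0.64) + 1.282·√(0.54·0.46)]² / (0.18)²
  = [2.576·0.4800 + 1.282·0.4984]² / 0.0324
  = [1.8754]² / 0.0324
  = 108.56
Round up → n = 109.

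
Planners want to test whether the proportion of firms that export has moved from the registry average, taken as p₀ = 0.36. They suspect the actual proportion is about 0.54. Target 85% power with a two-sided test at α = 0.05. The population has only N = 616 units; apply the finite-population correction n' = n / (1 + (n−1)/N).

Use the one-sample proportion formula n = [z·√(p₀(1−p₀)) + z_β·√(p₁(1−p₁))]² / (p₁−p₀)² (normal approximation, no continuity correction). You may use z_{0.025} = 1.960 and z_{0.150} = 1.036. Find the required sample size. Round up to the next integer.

n = 60

n = [z_{α/2}·√(p₀q₀) + z_β·√(p₁q₁)]² / (p₁ − p₀)²
  = [1.960·√(0.36·0.64) + 1.036·√(0.54·0.46)]² / (0.18)²
  = [1.960·0.4800 + 1.036·0.4984]² / 0.0324
  = [1.4571]² / 0.0324
  = 65.53
Finite-population correction (N = 616): 65.53 / (1 + (65.53 − 1)/616) = 59.32.
Round up → n = 60.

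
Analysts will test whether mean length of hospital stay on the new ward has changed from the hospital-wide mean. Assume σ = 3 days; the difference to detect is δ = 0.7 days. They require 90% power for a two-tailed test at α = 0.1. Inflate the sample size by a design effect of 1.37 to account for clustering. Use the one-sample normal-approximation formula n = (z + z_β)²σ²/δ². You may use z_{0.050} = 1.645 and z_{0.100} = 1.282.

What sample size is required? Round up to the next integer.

n = 216

n = (z_{α/2} + z_β)² · σ² / δ²
  = (1.645 + 1.282)² · 3² / 0.7²
  = 8.5673 · 9 / 0.49
  = 157.36
Design effect: 1.37 × 157.36 = 215.58.
Round up → n = 216.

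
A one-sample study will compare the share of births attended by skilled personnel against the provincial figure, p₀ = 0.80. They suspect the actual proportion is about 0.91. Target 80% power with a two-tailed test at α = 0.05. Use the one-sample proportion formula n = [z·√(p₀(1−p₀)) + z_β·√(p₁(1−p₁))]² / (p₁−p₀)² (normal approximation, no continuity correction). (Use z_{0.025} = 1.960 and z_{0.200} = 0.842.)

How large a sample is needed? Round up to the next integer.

n = 87

n = [z_{α/2}·√(p₀q₀) + z_β·√(p₁q₁)]² / (p₁ − p₀)²
  = [1.960·√(0.80·0.20) + 0.842·√(0.91·0.09)]² / (0.11)²
  = [1.960·0.4000 + 0.842·0.2862]² / 0.0121
  = [1.0250]² / 0.0121
  = 86.82
Round up → n = 87.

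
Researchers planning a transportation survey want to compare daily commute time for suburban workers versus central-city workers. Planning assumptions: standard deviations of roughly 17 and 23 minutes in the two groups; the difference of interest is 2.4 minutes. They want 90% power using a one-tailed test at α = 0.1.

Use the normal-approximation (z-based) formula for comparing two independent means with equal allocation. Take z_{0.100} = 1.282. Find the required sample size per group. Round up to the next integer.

n = 934 per group

n = (z_α + z_β)² · (σ₁² + σ₂²) / δ²
  = (1.282 + 1.282)² · (17² + 23² = 818) / 2.4²
  = 6.5741 · 818 / 5.76
  = 933.61
Round up → n = 934 per group.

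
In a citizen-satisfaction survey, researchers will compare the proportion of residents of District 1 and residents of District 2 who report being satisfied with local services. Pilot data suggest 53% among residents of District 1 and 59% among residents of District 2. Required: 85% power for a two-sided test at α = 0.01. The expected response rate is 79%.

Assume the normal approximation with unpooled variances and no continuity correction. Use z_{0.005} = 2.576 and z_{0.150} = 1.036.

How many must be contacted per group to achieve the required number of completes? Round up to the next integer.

n = 2253 per group

n = (z_{α/2} + z_β)² · [p₁(1−p₁) + p₂(1−p₂)] / (p₁ − p₂)²
  = (2.576 + 1.036)² · (0.53·0.47 + 0.59·0.41) / (-0.06)²
  = (3.612)² · (0.2491 + 0.2419) / 0.0036
  = 13.0465 · 0.4910 / 0.0036
  = 1779.40
Adjust for 79% response: 1779.40 / 0.79 = 2252.41.
Round up → n = 2253 per group.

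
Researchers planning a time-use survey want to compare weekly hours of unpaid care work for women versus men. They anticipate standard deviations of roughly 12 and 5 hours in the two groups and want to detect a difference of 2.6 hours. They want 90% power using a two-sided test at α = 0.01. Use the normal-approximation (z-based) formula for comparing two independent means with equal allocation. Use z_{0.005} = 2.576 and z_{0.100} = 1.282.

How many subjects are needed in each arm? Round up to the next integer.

n = (z_{α/2} + z_β)² · (σ₁² + σ₂²) / δ²
  = (2.576 + 1.282)² · (12² + 5² = 169) / 2.6²
  = 14.8842 · 169 / 6.76
  = 372.10
Round up → n = 373 per group.

n = 373 per group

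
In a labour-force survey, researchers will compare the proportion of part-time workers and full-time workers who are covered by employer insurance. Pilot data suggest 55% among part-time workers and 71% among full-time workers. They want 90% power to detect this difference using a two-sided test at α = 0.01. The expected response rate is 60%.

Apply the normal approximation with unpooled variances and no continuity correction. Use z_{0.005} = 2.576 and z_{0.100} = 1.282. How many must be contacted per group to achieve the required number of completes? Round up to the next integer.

n = (z_{α/2} + z_β)² · [p₁(1−p₁) + p₂(1−p₂)] / (p₁ − p₂)²
  = (2.576 + 1.282)² · (0.55·0.45 + 0.71·0.29) / (-0.16)²
  = (3.858)² · (0.2475 + 0.2059) / 0.0256
  = 14.8842 · 0.4534 / 0.0256
  = 263.61
Adjust for 60% response: 263.61 / 0.60 = 439.35.
Round up → n = 440 per group.

n = 440 per group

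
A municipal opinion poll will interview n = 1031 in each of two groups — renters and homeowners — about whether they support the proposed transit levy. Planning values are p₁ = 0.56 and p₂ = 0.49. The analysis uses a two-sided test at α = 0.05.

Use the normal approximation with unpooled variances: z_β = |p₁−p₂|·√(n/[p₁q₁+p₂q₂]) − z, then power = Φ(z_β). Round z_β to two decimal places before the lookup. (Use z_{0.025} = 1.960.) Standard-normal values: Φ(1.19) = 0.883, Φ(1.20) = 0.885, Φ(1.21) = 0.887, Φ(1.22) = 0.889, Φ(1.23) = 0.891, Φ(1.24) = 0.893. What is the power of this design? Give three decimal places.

Power ≈ 0.891

z_β = |p₁−p₂|·√(n/[p₁q₁+p₂q₂]) − z_{α/2}
    = 0.07 · √(1031/0.4963) − 1.960
    = 0.07 · 45.5782 − 1.960
    = 3.1905 − 1.960 = 1.2305 → 1.23
Power = Φ(1.23) = 0.891.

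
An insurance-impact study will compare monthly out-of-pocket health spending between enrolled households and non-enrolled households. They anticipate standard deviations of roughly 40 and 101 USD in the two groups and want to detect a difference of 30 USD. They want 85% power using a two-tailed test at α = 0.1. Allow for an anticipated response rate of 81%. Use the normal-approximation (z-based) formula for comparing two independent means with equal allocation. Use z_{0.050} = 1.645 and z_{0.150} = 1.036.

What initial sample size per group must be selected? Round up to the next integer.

n = 117 per group

n = (z_{α/2} + z_β)² · (σ₁² + σ₂²) / δ²
  = (1.645 + 1.036)² · (40² + 101² = 11801) / 30²
  = 7.1878 · 11801 / 900
  = 94.25
Adjust for 81% response: 94.25 / 0.81 = 116.35.
Round up → n = 117 per group.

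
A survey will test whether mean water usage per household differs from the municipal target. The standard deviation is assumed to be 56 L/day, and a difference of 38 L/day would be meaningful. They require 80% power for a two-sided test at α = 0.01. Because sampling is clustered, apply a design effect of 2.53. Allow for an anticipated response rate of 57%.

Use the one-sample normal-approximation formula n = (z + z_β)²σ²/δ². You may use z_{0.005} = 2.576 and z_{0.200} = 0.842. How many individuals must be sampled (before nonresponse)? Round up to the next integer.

n = (z_{α/2} + z_β)² · σ² / δ²
  = (2.576 + 0.842)² · 56² / 38²
  = 11.6827 · 3136 / 1444
  = 25.37
Design effect: 2.53 × 25.37 = 64.19.
Adjust for 57% response: 64.19 / 0.57 = 112.62.
Round up → n = 113.

n = 113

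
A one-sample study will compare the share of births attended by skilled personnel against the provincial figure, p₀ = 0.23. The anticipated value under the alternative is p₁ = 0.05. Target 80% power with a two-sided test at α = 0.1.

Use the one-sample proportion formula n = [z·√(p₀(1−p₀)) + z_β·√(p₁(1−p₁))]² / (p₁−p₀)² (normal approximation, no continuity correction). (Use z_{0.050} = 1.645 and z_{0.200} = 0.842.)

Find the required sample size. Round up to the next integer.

n = 24

n = [z_{α/2}·√(p₀q₀) + z_β·√(p₁q₁)]² / (p₁ − p₀)²
  = [1.645·√(0.23·0.77) + 0.842·√(0.05·0.95)]² / (-0.18)²
  = [1.645·0.4208 + 0.842·0.2179]² / 0.0324
  = [0.8758]² / 0.0324
  = 23.67
Round up → n = 24.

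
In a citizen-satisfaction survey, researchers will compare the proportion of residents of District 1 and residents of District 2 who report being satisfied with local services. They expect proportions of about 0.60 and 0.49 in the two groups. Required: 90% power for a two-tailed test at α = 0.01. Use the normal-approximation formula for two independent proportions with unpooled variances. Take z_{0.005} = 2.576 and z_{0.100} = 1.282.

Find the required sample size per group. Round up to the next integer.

n = (z_{α/2} + z_β)² · [p₁(1−p₁) + p₂(1−p₂)] / (p₁ − p₂)²
  = (2.576 + 1.282)² · (0.60·0.40 + 0.49·0.51) / (0.11)²
  = (3.858)² · (0.2400 + 0.2499) / 0.0121
  = 14.8842 · 0.4899 / 0.0121
  = 602.62
Round up → n = 603 per group.

n = 603 per group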